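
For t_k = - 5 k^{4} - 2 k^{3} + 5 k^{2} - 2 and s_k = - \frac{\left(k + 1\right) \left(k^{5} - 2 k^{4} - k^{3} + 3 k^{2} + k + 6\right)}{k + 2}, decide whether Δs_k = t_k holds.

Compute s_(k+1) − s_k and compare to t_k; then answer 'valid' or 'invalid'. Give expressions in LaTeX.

s_(k+1) = (-k**6 - 5*k**5 - 7*k**4 + 3*k**2 - 10*k - 16)/(k + 3)
s_(k+1) − s_k = (-5*k**6 - 23*k**5 - 21*k**4 + 13*k**3 + 15*k**2 - 9*k - 14)/(k**2 + 5*k + 6)
(s_(k+1) − s_k) − t_k = (4*k**5 + 14*k**4 - 13*k**2 + k - 2)/(k**2 + 5*k + 6)

Invalid: residual \frac{4 k^{5} + 14 k^{4} - 13 k^{2} + k - 2}{k^{2} + 5 k + 6} ≠ 0.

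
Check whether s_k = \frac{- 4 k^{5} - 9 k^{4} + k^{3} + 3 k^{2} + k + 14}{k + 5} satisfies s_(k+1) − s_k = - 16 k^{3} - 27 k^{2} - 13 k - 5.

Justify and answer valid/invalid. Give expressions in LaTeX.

s_(k+1) = (-4*k**5 - 29*k**4 - 75*k**3 - 88*k**2 - 46*k + 6)/(k + 6)
s_(k+1) − s_k = (-16*k**5 - 167*k**4 - 472*k**3 - 505*k**2 - 244*k - 54)/(k**2 + 11*k + 30)
(s_(k+1) − s_k) − t_k = 3*(12*k**4 + 106*k**3 + 151*k**2 + 67*k + 32)/(k**2 + 11*k + 30)

Invalid: residual \frac{3 \left(12 k^{4} + 106 k^{3} + 151 k^{2} + 67 k + 32\right)}{k^{2} + 11 k + 30} ≠ 0.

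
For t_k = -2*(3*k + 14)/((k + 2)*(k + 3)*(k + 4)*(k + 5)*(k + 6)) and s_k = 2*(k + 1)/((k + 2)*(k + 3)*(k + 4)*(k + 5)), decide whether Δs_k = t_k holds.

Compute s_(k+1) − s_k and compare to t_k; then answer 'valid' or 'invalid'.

Invalid: residual 24/(k**5 + 20*k**4 + 155*k**3 + 580*k**2 + 1044*k + 720) ≠ 0.

s_(k+1) = 2*(k + 2)/((k + 3)*(k + 4)*(k + 5)*(k + 6))
s_(k+1) − s_k = 2*(-3*k - 2)/(k**5 + 20*k**4 + 155*k**3 + 580*k**2 + 1044*k + 720)
(s_(k+1) − s_k) − t_k = 24/(k**5 + 20*k**4 + 155*k**3 + 580*k**2 + 1044*k + 720)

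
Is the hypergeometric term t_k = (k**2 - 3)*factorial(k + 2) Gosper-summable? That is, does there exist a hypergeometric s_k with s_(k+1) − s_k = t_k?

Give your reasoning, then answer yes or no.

r(k) = (k + 3)*((k + 1)**2 - 3)/(k**2 - 3) after simplifying.
So A=k + 3 and B=1, with C=k**2 - 3.
Key eq: (k + 3)·f(k+1) = (1)·f(k) + (k**2 - 3).
From deg A=1, deg B=0, deg C=2: d=1.
Solve for f: f(k) = k - 3 (degree 1 ≤ 1).
R(k) = B(k−1)·f(k)/C(k) = (k - 3)/(k**2 - 3); s_k = R·t_k = (k - 3)*factorial(k + 2).
Δs = (k**2 - 3)*factorial(k + 2), as required.

Yes. s_k = (k - 3)*factorial(k + 2).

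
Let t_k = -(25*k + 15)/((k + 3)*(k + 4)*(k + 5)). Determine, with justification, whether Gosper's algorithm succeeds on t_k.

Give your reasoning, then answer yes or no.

Yes. s_k = -5*k*(3*k + 1)/(4*(k + 3)*(k + 4)).

Ratio r(k) = (k + 3)*(5*k + 8)/((k + 6)*(5*k + 3)).
Normal form (A,B,C) = (k + 3, k + 6, k + 3/5).
Need (k + 3)·f(k+1) − (k + 5)·f(k) = k + 3/5.
From deg A=1, deg B=1, deg C=1: d=2.
Coefficient equations give f(k) = k*(3*k + 1)/20.
R(k) = B(k−1)·f(k)/C(k) = k*(k + 5)*(3*k + 1)/(4*(5*k + 3)); s_k = R·t_k = -5*k*(3*k + 1)/(4*(k + 3)*(k + 4)).
Check: Δs_k = 5*(-5*k - 3)/(k**3 + 12*k**2 + 47*k + 60). ✓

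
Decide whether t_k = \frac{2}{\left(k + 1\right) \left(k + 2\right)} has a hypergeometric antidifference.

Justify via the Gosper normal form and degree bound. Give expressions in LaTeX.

Compute t_(k+1)/t_k: get (k + 1)/(k + 3).
Gosper form: A/B · C(k+1)/C(k) with A=k + 1, B=k + 3, C=1.
Solve (k + 1)·f(k+1) − (k + 2)·f(k) = 1.
d = 1 from the (1,1,0) case.
A polynomial solution: f(k) = k.
Then R = B(k−1)f/C = k*(k + 2), so s_k = R(k)·t_k = 2*k/(k + 1).
Check: Δs_k = 2/(k**2 + 3*k + 2). ✓

Yes. s_k = \frac{2 k}{k + 1}.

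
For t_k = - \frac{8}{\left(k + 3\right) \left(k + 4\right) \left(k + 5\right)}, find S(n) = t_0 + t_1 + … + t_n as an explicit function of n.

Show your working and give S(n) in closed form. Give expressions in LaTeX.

Step 1: r(k) = (k + 3)/(k + 6).
Gosper form: A/B · C(k+1)/C(k) with A=k + 3, B=k + 6, C=1.
Need (k + 3)·f(k+1) − (k + 5)·f(k) = 1.
Bound: deg f ≤ 2.
Coefficient equations give f(k) = k*(k + 7)/24.
R(k) = B(k−1)·f(k)/C(k) = k*(k + 5)*(k + 7)/24; s_k = R·t_k = k*(-k - 7)/(3*(k + 3)*(k + 4)).
Δs = -8/(k**3 + 12*k**2 + 47*k + 60), as required.
Evaluate: s_(n+1) = (-n**2 - 9*n - 8)/(3*(n**2 + 9*n + 20)); subtract s_(0) = 0 ⇒ S(n) = (-n**2 - 9*n - 8)/(3*(n**2 + 9*n + 20)).

S(n) = \frac{- n^{2} - 9 n - 8}{3 \left(n^{2} + 9 n + 20\right)}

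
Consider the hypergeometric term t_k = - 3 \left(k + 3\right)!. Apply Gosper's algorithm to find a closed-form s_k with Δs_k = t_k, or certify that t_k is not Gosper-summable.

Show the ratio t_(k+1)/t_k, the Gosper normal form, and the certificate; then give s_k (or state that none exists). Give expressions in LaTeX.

none (Gosper's algorithm certifies no s_k)

t_(k+1)/t_k = k + 4.
Gosper form: A/B · C(k+1)/C(k) with A=k + 4, B=1, C=1.
Key eq: (k + 4)·f(k+1) = (1)·f(k) + (1).
From deg A=1, deg B=0, deg C=0: d=-1.
Bound -1 < 0, so the key equation has no polynomial solution.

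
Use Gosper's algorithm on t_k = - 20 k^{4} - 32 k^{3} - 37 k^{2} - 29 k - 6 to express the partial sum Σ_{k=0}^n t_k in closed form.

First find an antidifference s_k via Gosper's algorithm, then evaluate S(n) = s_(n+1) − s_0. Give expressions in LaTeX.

Ratio r(k) = (20*k**4 + 112*k**3 + 253*k**2 + 279*k + 124)/(20*k**4 + 32*k**3 + 37*k**2 + 29*k + 6).
Gosper form: A/B · C(k+1)/C(k) with A=1, B=1, C=k**4 + 8*k**3/5 + 37*k**2/20 + 29*k/20 + 3/10.
Key eq: (1)·f(k+1) = (1)·f(k) + (k**4 + 8*k**3/5 + 37*k**2/20 + 29*k/20 + 3/10).
deg f ≤ 5 (via 0,0,4).
A polynomial solution: f(k) = k*(4*k**4 - 2*k**3 + 3*k**2 + 4*k - 3)/20.
Then R = B(k−1)f/C = k*(4*k**4 - 2*k**3 + 3*k**2 + 4*k - 3)/(20*k**4 + 32*k**3 + 37*k**2 + 29*k + 6), so s_k = R(k)·t_k = k*(-4*k**4 + 2*k**3 - 3*k**2 - 4*k + 3).
s_(k+1) − s_k = -20*k**4 - 32*k**3 - 37*k**2 - 29*k - 6 = t_k.
Evaluate: s_(n+1) = -4*n**5 - 18*n**4 - 35*n**3 - 41*n**2 - 26*n - 6; subtract s_(0) = 0 ⇒ S(n) = -4*n**5 - 18*n**4 - 35*n**3 - 41*n**2 - 26*n - 6.

S(n) = - 4 n^{5} - 18 n^{4} - 35 n^{3} - 41 n^{2} - 26 n - 6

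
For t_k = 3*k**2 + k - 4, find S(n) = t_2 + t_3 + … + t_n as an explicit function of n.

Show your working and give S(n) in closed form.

r(k) = k*(3*k + 7)/(3*k**2 + k - 4) after simplifying.
Factor: A=1; B=1; C=k**2 + k/3 - 4/3.
Need (1)·f(k+1) − (1)·f(k) = k**2 + k/3 - 4/3.
deg f ≤ 3 (via 0,0,2).
Match coefficients ⇒ f(k) = k*(k**2 - k - 4)/3.
Get s_k = R·t_k = k*(k**2 - k - 4) with R(k) = B(k−1)f(k)/C(k) = k*(k**2 - k - 4)/((k - 1)*(3*k + 4)).
Check: Δs_k = 3*k**2 + k - 4. ✓
s_(n+1) = n**3 + 2*n**2 - 3*n - 4 and s_(2) = -4, so S(n) = n*(n**2 + 2*n - 3).

S(n) = n*(n**2 + 2*n - 3)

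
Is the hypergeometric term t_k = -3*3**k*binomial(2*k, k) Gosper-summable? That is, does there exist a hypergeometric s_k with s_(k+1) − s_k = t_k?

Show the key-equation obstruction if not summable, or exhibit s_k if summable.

r(k) = 6*(2*k + 1)/(k + 1) after simplifying.
Take A(k)=12*k + 6, B(k)=k + 1, C(k)=1.
Key eq: (12*k + 6)·f(k+1) = (k)·f(k) + (1).
Bound: deg f ≤ -1.
Negative degree bound (-1): no f exists, t_k not Gosper-summable.

No — t_k has no hypergeometric antidifference.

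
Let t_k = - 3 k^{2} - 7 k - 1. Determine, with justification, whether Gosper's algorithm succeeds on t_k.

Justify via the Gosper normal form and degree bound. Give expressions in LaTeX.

Yes. s_k = k \left(- k^{2} - 2 k + 2\right).

t_(k+1)/t_k = (3*k**2 + 13*k + 11)/(3*k**2 + 7*k + 1).
Normal form (A,B,C) = (1, 1, k**2 + 7*k/3 + 1/3).
Key eq: (1)·f(k+1) = (1)·f(k) + (k**2 + 7*k/3 + 1/3).
From deg A=0, deg B=0, deg C=2: d=3.
Solve for f: f(k) = k*(k**2 + 2*k - 2)/3 (degree 3 ≤ 3).
Get s_k = R·t_k = k*(-k**2 - 2*k + 2) with R(k) = B(k−1)f(k)/C(k) = k*(k**2 + 2*k - 2)/(3*k**2 + 7*k + 1).
Verify: -3*k**2 - 7*k - 1 matches t_k.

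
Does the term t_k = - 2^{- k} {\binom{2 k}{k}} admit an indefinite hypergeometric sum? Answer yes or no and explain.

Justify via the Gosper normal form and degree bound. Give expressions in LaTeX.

r(k) = (2*k + 1)/(k + 1) after simplifying.
Take A(k)=2*k + 1, B(k)=k + 1, C(k)=1.
Key eq: (2*k + 1)·f(k+1) = (k)·f(k) + (1).
deg f ≤ -1 (via 1,1,0).
Negative degree bound (-1): no f exists, t_k not Gosper-summable.

No — negative degree bound, so no certificate f.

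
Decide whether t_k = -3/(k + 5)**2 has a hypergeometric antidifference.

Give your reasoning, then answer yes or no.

No. Not Gosper-summable.

Compute t_(k+1)/t_k: get (k + 5)**2/(k + 6)**2.
Factor: A=k**2 + 10*k + 25; B=k**2 + 12*k + 36; C=1.
f must satisfy (k**2 + 10*k + 25)·f(k+1) − (k**2 + 10*k + 25)·f(k) = 1.
Degrees (2,2,0) ⇒ d ≤ 0.
f = c0 ⇒ A·f(k+1) − B(k−1)·f(k) − C = -1. The system {-1 = 0} is inconsistent; no antidifference.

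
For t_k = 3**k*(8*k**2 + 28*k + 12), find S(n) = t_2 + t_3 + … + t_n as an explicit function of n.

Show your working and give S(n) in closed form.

t_(k+1)/t_k = 3*(2*k**2 + 11*k + 12)/(2*k**2 + 7*k + 3).
Normal form (A,B,C) = (3, 1, k**2 + 7*k/2 + 3/2).
Need (3)·f(k+1) − (1)·f(k) = k**2 + 7*k/2 + 3/2.
Degrees (0,0,2) ⇒ d ≤ 2.
Solving with deg f ≤ 2: f(k) = (4*k**2 + 2*k - 3)/8.
So s_k = (B(k−1)f/C)·t_k = ((4*k**2 + 2*k - 3)/(4*(k + 3)*(2*k + 1)))·t_k = 3**k*(4*k**2 + 2*k - 3).
s_(k+1) − s_k = 3**k*(8*k**2 + 28*k + 12) = t_k.
Σ_(k=2)^n t_k = s_(n+1) − s_(2) = (3**(n + 1)*(4*n**2 + 10*n + 3)) − (153), i.e. 12*3**n*n**2 + 30*3**n*n + 9*3**n - 153.

S(n) = 12*3**n*n**2 + 30*3**n*n + 9*3**n - 153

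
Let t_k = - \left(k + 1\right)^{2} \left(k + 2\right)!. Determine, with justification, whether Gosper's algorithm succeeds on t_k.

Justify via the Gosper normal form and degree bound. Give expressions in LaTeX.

The ratio is (k + 2)**2*(k + 3)/(k + 1)**2.
Gosper form: A/B · C(k+1)/C(k) with A=k + 3, B=1, C=k**2 + 2*k + 1.
Set up (k + 3)·f(k+1) − (1)·f(k) − (k**2 + 2*k + 1) = 0.
Degrees (1,0,2) ⇒ d ≤ 1.
Coefficient equations give f(k) = k - 1.
R(k) = B(k−1)·f(k)/C(k) = (k - 1)/(k + 1)**2; s_k = R·t_k = -(k - 1)*factorial(k + 2).
s_(k+1) − s_k = -(k + 1)**2*factorial(k + 2) = t_k.

Yes. s_k = - \left(k - 1\right) \left(k + 2\right)!.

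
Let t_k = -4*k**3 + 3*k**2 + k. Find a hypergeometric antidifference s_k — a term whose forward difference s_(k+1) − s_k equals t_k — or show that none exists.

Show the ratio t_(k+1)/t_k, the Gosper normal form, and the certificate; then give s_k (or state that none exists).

s_k = k**2*(-k**2 + 3*k - 2)

r(k) = (4*k**2 + 9*k + 5)/(4*k**2 - 3*k - 1) after simplifying.
Gosper form: A/B · C(k+1)/C(k) with A=1, B=1, C=k**3 - 3*k**2/4 - k/4.
f must satisfy (1)·f(k+1) − (1)·f(k) = k**3 - 3*k**2/4 - k/4.
deg f ≤ 4 (via 0,0,3).
Solving with deg f ≤ 4: f(k) = k**2*(k - 2)*(k - 1)/4.
So s_k = (B(k−1)f/C)·t_k = (k*(k - 2)/(4*k + 1))·t_k = k**2*(-k**2 + 3*k - 2).
s_(k+1) − s_k = k*(-4*k**2 + 3*k + 1) = t_k.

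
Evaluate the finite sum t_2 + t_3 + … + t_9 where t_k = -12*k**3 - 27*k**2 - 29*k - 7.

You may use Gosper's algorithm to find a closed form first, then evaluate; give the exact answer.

Step 1: r(k) = (12*k**3 + 63*k**2 + 119*k + 75)/(12*k**3 + 27*k**2 + 29*k + 7).
So A=1 and B=1, with C=k**3 + 9*k**2/4 + 29*k/12 + 7/12.
Need (1)·f(k+1) − (1)·f(k) = k**3 + 9*k**2/4 + 29*k/12 + 7/12.
deg f ≤ 4 (via 0,0,3).
Solving with deg f ≤ 4: f(k) = k*(3*k**3 + 3*k**2 + 4*k - 3)/12.
R(k) = B(k−1)·f(k)/C(k) = k*(3*k**3 + 3*k**2 + 4*k - 3)/(12*k**3 + 27*k**2 + 29*k + 7); s_k = R·t_k = k*(-3*k**3 - 3*k**2 - 4*k + 3).
Δs = -12*k**3 - 27*k**2 - 29*k - 7, as required.
Telescoping: Σ = s_(10) − s_(2) = -33370 − (-82) = -33288.

Σ = -33288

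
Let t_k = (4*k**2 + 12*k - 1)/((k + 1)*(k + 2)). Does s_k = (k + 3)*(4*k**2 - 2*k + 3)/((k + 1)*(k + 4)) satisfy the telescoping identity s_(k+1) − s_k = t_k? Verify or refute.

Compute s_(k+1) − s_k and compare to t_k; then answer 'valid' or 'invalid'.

s_(k+1) = (k + 4)*(-2*k + 4*(k + 1)**2 + 1)/((k + 2)*(k + 5))
s_(k+1) − s_k = (4*k**4 + 48*k**3 + 165*k**2 + 183*k - 10)/(k**4 + 12*k**3 + 49*k**2 + 78*k + 40)
(s_(k+1) − s_k) − t_k = 2*(-11*k**2 - 24*k + 5)/(k**4 + 12*k**3 + 49*k**2 + 78*k + 40)

Invalid: residual 2*(-11*k**2 - 24*k + 5)/(k**4 + 12*k**3 + 49*k**2 + 78*k + 40) ≠ 0.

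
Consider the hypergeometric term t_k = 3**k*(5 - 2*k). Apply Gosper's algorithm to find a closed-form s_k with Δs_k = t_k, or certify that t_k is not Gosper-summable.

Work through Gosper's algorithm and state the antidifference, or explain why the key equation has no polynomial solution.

r(k) = 3*(2*k - 3)/(2*k - 5) after simplifying.
So A=3 and B=1, with C=k - 5/2.
f must satisfy (3)·f(k+1) − (1)·f(k) = k - 5/2.
From deg A=0, deg B=0, deg C=1: d=1.
Solving with deg f ≤ 1: f(k) = (k - 4)/2.
Then R = B(k−1)f/C = (k - 4)/(2*k - 5), so s_k = R(k)·t_k = 3**k*(4 - k).
Verify: 3**k*(5 - 2*k) matches t_k.

s_k = 3**k*(4 - k)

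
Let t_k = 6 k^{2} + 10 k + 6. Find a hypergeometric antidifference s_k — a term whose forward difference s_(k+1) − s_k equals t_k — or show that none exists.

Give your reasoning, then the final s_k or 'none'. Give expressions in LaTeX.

s_k = 2 k \left(k^{2} + k + 1\right)

Step 1: r(k) = (3*k**2 + 11*k + 11)/(3*k**2 + 5*k + 3).
A = 1, B = 1, C = k**2 + 5*k/3 + 1.
Solve (1)·f(k+1) − (1)·f(k) = k**2 + 5*k/3 + 1.
Degrees (0,0,2) ⇒ d ≤ 3.
Solving with deg f ≤ 3: f(k) = k*(k**2 + k + 1)/3.
Certificate R = B(k−1)f/C = k*(k**2 + k + 1)/(3*k**2 + 5*k + 3) gives s_k = 2*k*(k**2 + k + 1).
Verify: 6*k**2 + 10*k + 6 matches t_k.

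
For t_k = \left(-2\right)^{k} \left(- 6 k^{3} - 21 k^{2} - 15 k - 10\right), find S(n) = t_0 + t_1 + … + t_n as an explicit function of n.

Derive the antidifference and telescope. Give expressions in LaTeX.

S(n) = - 4 \left(-2\right)^{n} n^{3} - 18 \left(-2\right)^{n} n^{2} - 18 \left(-2\right)^{n} n - 8 \left(-2\right)^{n} - 2

Ratio r(k) = 2*(-6*k**3 - 39*k**2 - 75*k - 52)/(6*k**3 + 21*k**2 + 15*k + 10).
A = -2, B = 1, C = k**3 + 7*k**2/2 + 5*k/2 + 5/3.
f must satisfy (-2)·f(k+1) − (1)·f(k) = k**3 + 7*k**2/2 + 5*k/2 + 5/3.
d = 3 from the (0,0,3) case.
Coefficient equations give f(k) = -(2*k**3 + 3*k**2 - 3*k + 2)/6.
So s_k = (B(k−1)f/C)·t_k = (-(2*k**3 + 3*k**2 - 3*k + 2)/(6*k**3 + 21*k**2 + 15*k + 10))·t_k = (-2)**k*(2*k**3 + 3*k**2 - 3*k + 2).
Δs = (-2)**k*(-6*k**3 - 21*k**2 - 15*k - 10), as required.
Σ_(k=0)^n t_k = s_(n+1) − s_(0) = ((-2)**(n + 1)*(2*n**3 + 9*n**2 + 9*n + 4)) − (2), i.e. -4*(-2)**n*n**3 - 18*(-2)**n*n**2 - 18*(-2)**n*n - 8*(-2)**n - 2.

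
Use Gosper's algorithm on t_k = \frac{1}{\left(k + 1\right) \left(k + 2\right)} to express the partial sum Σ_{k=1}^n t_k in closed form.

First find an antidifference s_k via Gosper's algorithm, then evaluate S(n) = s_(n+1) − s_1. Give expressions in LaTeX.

S(n) = \frac{n}{2 \left(n + 2\right)}

Compute t_(k+1)/t_k: get (k + 1)/(k + 3).
Take A(k)=k + 1, B(k)=k + 3, C(k)=1.
Set up (k + 1)·f(k+1) − (k + 2)·f(k) − (1) = 0.
d = 1 from the (1,1,0) case.
Coefficient equations give f(k) = k.
So s_k = (B(k−1)f/C)·t_k = (k*(k + 2))·t_k = k/(k + 1).
Δs = 1/(k**2 + 3*k + 2), as required.
s_(n+1) = (n + 1)/(n + 2) and s_(1) = 1/2, so S(n) = n/(2*(n + 2)).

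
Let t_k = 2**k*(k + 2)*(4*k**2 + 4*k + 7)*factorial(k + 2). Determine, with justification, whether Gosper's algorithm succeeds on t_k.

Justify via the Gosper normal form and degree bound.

r(k) = (k + 3)**2*(8*k + 8*(k + 1)**2 + 22)/((k + 2)*(4*k**2 + 4*k + 7)) after simplifying.
Factor: A=2*k + 6; B=1; C=k**3 + 3*k**2 + 15*k/4 + 7/2.
Need (2*k + 6)·f(k+1) − (1)·f(k) = k**3 + 3*k**2 + 15*k/4 + 7/2.
Degrees (1,0,3) ⇒ d ≤ 2.
Solving with deg f ≤ 2: f(k) = (2*k**2 - 3*k + 4)/4.
So s_k = (B(k−1)f/C)·t_k = ((2*k**2 - 3*k + 4)/((k + 2)*(4*k**2 + 4*k + 7)))·t_k = 2**k*(2*k**2 - 3*k + 4)*factorial(k + 2).
Verify: 2**k*(k + 2)*(4*k**2 + 4*k + 7)*factorial(k + 2) matches t_k.

Yes. s_k = 2**k*(2*k**2 - 3*k + 4)*factorial(k + 2).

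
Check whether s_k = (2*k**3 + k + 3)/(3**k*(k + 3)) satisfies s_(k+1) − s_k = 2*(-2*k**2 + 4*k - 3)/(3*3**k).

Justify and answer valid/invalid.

s_(k+1) = (k + 2*(k + 1)**3 + 4)/(3*3**k*(k + 4))
s_(k+1) − s_k = 2*(-2*k**4 - 6*k**3 + 11*k**2 + 3*k - 9)/(3*3**k*(k**2 + 7*k + 12))
(s_(k+1) − s_k) − t_k = 2*(4*k**3 + 10*k**2 - 24*k + 27)/(3*3**k*(k**2 + 7*k + 12))

Invalid: residual 2*(4*k**3 + 10*k**2 - 24*k + 27)/(3*3**k*(k**2 + 7*k + 12)) ≠ 0.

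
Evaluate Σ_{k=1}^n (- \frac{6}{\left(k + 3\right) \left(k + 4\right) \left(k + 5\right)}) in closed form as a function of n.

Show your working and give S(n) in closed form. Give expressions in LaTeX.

S(n) = \frac{3 n \left(- n - 9\right)}{20 \left(n^{2} + 9 n + 20\right)}

Compute t_(k+1)/t_k: get (k + 3)/(k + 6).
Normal form (A,B,C) = (k + 3, k + 6, 1).
Need (k + 3)·f(k+1) − (k + 5)·f(k) = 1.
Degrees (1,1,0) ⇒ d ≤ 2.
Solving with deg f ≤ 2: f(k) = k*(k + 7)/24.
Then R = B(k−1)f/C = k*(k + 5)*(k + 7)/24, so s_k = R(k)·t_k = k*(-k - 7)/(4*(k + 3)*(k + 4)).
Δs = -6/(k**3 + 12*k**2 + 47*k + 60), as required.
s_(n+1) = (-n**2 - 9*n - 8)/(4*(n**2 + 9*n + 20)) and s_(1) = -1/10, so S(n) = 3*n*(-n - 9)/(20*(n**2 + 9*n + 20)).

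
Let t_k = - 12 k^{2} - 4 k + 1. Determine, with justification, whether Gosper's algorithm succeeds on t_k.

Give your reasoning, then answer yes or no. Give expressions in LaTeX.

Yes. s_k = k \left(- 4 k^{2} + 4 k + 1\right).

The ratio is (12*k**2 + 28*k + 15)/(12*k**2 + 4*k - 1).
Take A(k)=1, B(k)=1, C(k)=k**2 + k/3 - 1/12.
f must satisfy (1)·f(k+1) − (1)·f(k) = k**2 + k/3 - 1/12.
Bound: deg f ≤ 3.
Coefficient equations give f(k) = k*(4*k**2 - 4*k - 1)/12.
Certificate R = B(k−1)f/C = k*(4*k**2 - 4*k - 1)/((2*k + 1)*(6*k - 1)) gives s_k = k*(-4*k**2 + 4*k + 1).
Verify: -12*k**2 - 4*k + 1 matches t_k.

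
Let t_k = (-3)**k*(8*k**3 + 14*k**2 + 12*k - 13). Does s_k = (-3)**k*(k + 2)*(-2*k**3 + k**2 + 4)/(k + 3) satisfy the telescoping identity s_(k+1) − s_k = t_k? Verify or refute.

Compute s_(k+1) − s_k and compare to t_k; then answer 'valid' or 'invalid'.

Invalid: residual (-3)**k*(-8*k**4 - 40*k**3 - 53*k**2 - 23*k + 43)/(k**2 + 7*k + 12) ≠ 0.

s_(k+1) = (-3)**(k + 1)*(k + 3)*(-2*(k + 1)**3 + (k + 1)**2 + 4)/(k + 4)
s_(k+1) − s_k = (-3)**k*(8*k**5 + 62*k**4 + 166*k**3 + 186*k**2 + 30*k - 113)/(k**2 + 7*k + 12)
(s_(k+1) − s_k) − t_k = (-3)**k*(-8*k**4 - 40*k**3 - 53*k**2 - 23*k + 43)/(k**2 + 7*k + 12)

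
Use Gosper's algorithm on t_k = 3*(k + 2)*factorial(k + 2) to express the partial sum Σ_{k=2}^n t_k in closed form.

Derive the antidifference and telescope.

S(n) = 3*factorial(n + 3) - 72

r(k) = (k + 3)**2/(k + 2) after simplifying.
Factor: A=k + 3; B=1; C=k + 2.
Solve (k + 3)·f(k+1) − (1)·f(k) = k + 2.
deg f ≤ 0 (via 1,0,1).
Solve for f: f(k) = 1 (degree 0 ≤ 0).
So s_k = (B(k−1)f/C)·t_k = (1/(k + 2))·t_k = 3*factorial(k + 2).
Δs = 3*(k + 2)*factorial(k + 2), as required.
Evaluate: s_(n+1) = 3*factorial(n + 3); subtract s_(2) = 72 ⇒ S(n) = 3*factorial(n + 3) - 72.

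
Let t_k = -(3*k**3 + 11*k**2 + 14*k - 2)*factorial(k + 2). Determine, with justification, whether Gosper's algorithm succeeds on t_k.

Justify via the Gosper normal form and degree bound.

Ratio r(k) = (3*k**4 + 29*k**3 + 105*k**2 + 161*k + 78)/(3*k**3 + 11*k**2 + 14*k - 2).
A = k + 3, B = 1, C = k**3 + 11*k**2/3 + 14*k/3 - 2/3.
Key eq: (k + 3)·f(k+1) = (1)·f(k) + (k**3 + 11*k**2/3 + 14*k/3 - 2/3).
From deg A=1, deg B=0, deg C=3: d=2.
Solving with deg f ≤ 2: f(k) = (k + 1)*(3*k - 4)/3.
Certificate R = B(k−1)f/C = (k + 1)*(3*k - 4)/(3*k**3 + 11*k**2 + 14*k - 2) gives s_k = -(k + 1)*(3*k - 4)*factorial(k + 2).
Check: Δs_k = -(3*k**3 + 11*k**2 + 14*k - 2)*factorial(k + 2). ✓

Yes. s_k = -(k + 1)*(3*k - 4)*factorial(k + 2).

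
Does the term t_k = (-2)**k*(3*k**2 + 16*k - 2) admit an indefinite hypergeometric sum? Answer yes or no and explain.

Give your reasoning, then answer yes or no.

Compute t_(k+1)/t_k: get 2*(-3*k**2 - 22*k - 17)/(3*k**2 + 16*k - 2).
Take A(k)=-2, B(k)=1, C(k)=k**2 + 16*k/3 - 2/3.
Need (-2)·f(k+1) − (1)·f(k) = k**2 + 16*k/3 - 2/3.
deg f ≤ 2 (via 0,0,2).
Coefficient equations give f(k) = -(k**2 + 4*k - 4)/3.
Certificate R = B(k−1)f/C = -(k**2 + 4*k - 4)/(3*k**2 + 16*k - 2) gives s_k = (-2)**k*(-k**2 - 4*k + 4).
Check: Δs_k = (-2)**k*(3*k**2 + 16*k - 2). ✓

Yes. s_k = (-2)**k*(-k**2 - 4*k + 4).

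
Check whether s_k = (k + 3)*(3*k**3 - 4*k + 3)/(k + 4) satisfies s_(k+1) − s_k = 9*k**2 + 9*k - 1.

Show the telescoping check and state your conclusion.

Invalid: residual (-6*k**3 - 45*k**2 - 39*k + 7)/(k**2 + 9*k + 20) ≠ 0.

s_(k+1) = -(k + 4)*(4*k - 3*(k + 1)**3 + 1)/(k + 5)
s_(k+1) − s_k = (9*k**4 + 84*k**3 + 215*k**2 + 132*k - 13)/(k**2 + 9*k + 20)
(s_(k+1) − s_k) − t_k = (-6*k**3 - 45*k**2 - 39*k + 7)/(k**2 + 9*k + 20)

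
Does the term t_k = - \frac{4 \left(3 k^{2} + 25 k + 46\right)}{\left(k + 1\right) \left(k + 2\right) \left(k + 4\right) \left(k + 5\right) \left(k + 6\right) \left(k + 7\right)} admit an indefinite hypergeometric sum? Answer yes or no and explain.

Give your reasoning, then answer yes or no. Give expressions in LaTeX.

Yes. s_k = \frac{k \left(- k^{2} - 11 k - 34\right)}{6 \left(k^{3} + 11 k^{2} + 34 k + 24\right)}.

r(k) = (k + 1)*(k + 4)*(25*k + 3*(k + 1)**2 + 71)/((k + 3)*(k + 8)*(3*k**2 + 25*k + 46)) after simplifying.
Take A(k)=k + 1, B(k)=k + 8, C(k)=k**3 + 34*k**2/3 + 121*k/3 + 46.
Set up (k + 1)·f(k+1) − (k + 7)·f(k) − (k**3 + 34*k**2/3 + 121*k/3 + 46) = 0.
Bound: deg f ≤ 6.
Match coefficients ⇒ f(k) = k*(k + 2)*(k + 3)*(k + 5)*(k**2 + 11*k + 34)/72.
Then R = B(k−1)f/C = k*(k + 2)*(k + 5)*(k + 7)*(k**2 + 11*k + 34)/(24*(3*k**2 + 25*k + 46)), so s_k = R(k)·t_k = k*(-k**2 - 11*k - 34)/(6*(k**3 + 11*k**2 + 34*k + 24)).
s_(k+1) − s_k = 4*(-3*k**2 - 25*k - 46)/(k**6 + 25*k**5 + 247*k**4 + 1219*k**3 + 3112*k**2 + 3796*k + 1680) = t_k.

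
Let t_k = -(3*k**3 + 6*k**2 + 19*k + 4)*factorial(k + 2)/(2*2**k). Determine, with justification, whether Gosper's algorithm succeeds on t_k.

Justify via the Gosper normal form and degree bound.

t_(k+1)/t_k = (3*k**4 + 24*k**3 + 85*k**2 + 152*k + 96)/(2*(3*k**3 + 6*k**2 + 19*k + 4)).
Take A(k)=k/2 + 3/2, B(k)=1, C(k)=k**3 + 2*k**2 + 19*k/3 + 4/3.
Need (k/2 + 3/2)·f(k+1) − (1)·f(k) = k**3 + 2*k**2 + 19*k/3 + 4/3.
Degrees (1,0,3) ⇒ d ≤ 2.
Coefficient equations give f(k) = 2*(3*k**2 - 3*k + 4)/3.
Certificate R = B(k−1)f/C = 2*(3*k**2 - 3*k + 4)/(3*k**3 + 6*k**2 + 19*k + 4) gives s_k = -(3*k**2 - 3*k + 4)*factorial(k + 2)/2**k.
s_(k+1) − s_k = -(3*k**3 + 6*k**2 + 19*k + 4)*factorial(k + 2)/(2*2**k) = t_k.

Yes. s_k = -(3*k**2 - 3*k + 4)*factorial(k + 2)/2**k.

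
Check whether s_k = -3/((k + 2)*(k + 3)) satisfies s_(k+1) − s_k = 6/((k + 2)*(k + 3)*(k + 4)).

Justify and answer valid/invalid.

s_(k+1) = -3/((k + 3)*(k + 4))
s_(k+1) − s_k = 6/(k**3 + 9*k**2 + 26*k + 24)
(s_(k+1) − s_k) − t_k = 0

valid; difference matches t_k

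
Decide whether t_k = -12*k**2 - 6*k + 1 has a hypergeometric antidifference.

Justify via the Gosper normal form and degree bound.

Yes. s_k = k*(-4*k**2 + 3*k + 2).

t_(k+1)/t_k = (12*k**2 + 30*k + 17)/(12*k**2 + 6*k - 1).
Factor: A=1; B=1; C=k**2 + k/2 - 1/12.
Key eq: (1)·f(k+1) = (1)·f(k) + (k**2 + k/2 - 1/12).
deg f ≤ 3 (via 0,0,2).
Match coefficients ⇒ f(k) = k*(4*k**2 - 3*k - 2)/12.
Certificate R = B(k−1)f/C = k*(4*k**2 - 3*k - 2)/(12*k**2 + 6*k - 1) gives s_k = k*(-4*k**2 + 3*k + 2).
Δs = -12*k**2 - 6*k + 1, as required.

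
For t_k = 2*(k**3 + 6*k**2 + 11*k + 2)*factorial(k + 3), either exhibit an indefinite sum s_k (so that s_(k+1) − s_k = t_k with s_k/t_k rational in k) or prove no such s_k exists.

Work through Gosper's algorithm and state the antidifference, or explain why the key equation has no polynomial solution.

The ratio is (k**4 + 13*k**3 + 62*k**2 + 124*k + 80)/(k**3 + 6*k**2 + 11*k + 2).
Factor: A=k + 4; B=1; C=k**3 + 6*k**2 + 11*k + 2.
f must satisfy (k + 4)·f(k+1) − (1)·f(k) = k**3 + 6*k**2 + 11*k + 2.
From deg A=1, deg B=0, deg C=3: d=2.
Match coefficients ⇒ f(k) = (k - 1)*(k + 2).
So s_k = (B(k−1)f/C)·t_k = ((k - 1)*(k + 2)/(k**3 + 6*k**2 + 11*k + 2))·t_k = 2*(k - 1)*(k + 2)*factorial(k + 3).
s_(k+1) − s_k = 2*(k**3 + 6*k**2 + 11*k + 2)*factorial(k + 3) = t_k.

s_k = 2*(k - 1)*(k + 2)*factorial(k + 3)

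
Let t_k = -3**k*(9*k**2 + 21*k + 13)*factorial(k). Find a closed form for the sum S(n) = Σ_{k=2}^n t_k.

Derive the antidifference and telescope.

S(n) = -9*3**n*n**2*factorial(n) - 24*3**n*n*factorial(n) - 15*3**n*factorial(n) + 144

The ratio is 3*(9*k**3 + 48*k**2 + 82*k + 43)/(9*k**2 + 21*k + 13).
Factor: A=3*k + 3; B=1; C=k**2 + 7*k/3 + 13/9.
Key eq: (3*k + 3)·f(k+1) = (1)·f(k) + (k**2 + 7*k/3 + 13/9).
d = 1 from the (1,0,2) case.
Solve for f: f(k) = (3*k + 2)/9 (degree 1 ≤ 1).
Get s_k = R·t_k = -3**k*(3*k + 2)*factorial(k) with R(k) = B(k−1)f(k)/C(k) = (3*k + 2)/(9*k**2 + 21*k + 13).
Verify: -3**k*(9*k**2 + 21*k + 13)*factorial(k) matches t_k.
Σ_(k=2)^n t_k = s_(n+1) − s_(2) = (-3**(n + 1)*(3*n + 5)*factorial(n + 1)) − (-144), i.e. -9*3**n*n**2*factorial(n) - 24*3**n*n*factorial(n) - 15*3**n*factorial(n) + 144.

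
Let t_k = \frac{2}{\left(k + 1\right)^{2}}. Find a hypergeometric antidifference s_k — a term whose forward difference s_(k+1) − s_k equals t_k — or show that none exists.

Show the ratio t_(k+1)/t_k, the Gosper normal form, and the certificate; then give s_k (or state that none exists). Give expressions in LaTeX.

no hypergeometric antidifference exists

Step 1: r(k) = (k + 1)**2/(k + 2)**2.
Gosper form: A/B · C(k+1)/C(k) with A=k**2 + 2*k + 1, B=k**2 + 4*k + 4, C=1.
Solve (k**2 + 2*k + 1)·f(k+1) − (k**2 + 2*k + 1)·f(k) = 1.
deg f ≤ 0 (via 2,2,0).
Write f(k) = c0. Then LHS − RHS = -1, requiring -1 = 0: contradictory. No certificate.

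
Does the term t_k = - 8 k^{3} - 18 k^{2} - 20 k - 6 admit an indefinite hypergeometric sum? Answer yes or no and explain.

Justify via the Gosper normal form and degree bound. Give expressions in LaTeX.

Yes. s_k = k \left(- 2 k^{3} - 2 k^{2} - 3 k + 1\right).

r(k) = (4*k**3 + 21*k**2 + 40*k + 26)/(4*k**3 + 9*k**2 + 10*k + 3) after simplifying.
Normal form (A,B,C) = (1, 1, k**3 + 9*k**2/4 + 5*k/2 + 3/4).
f must satisfy (1)·f(k+1) − (1)·f(k) = k**3 + 9*k**2/4 + 5*k/2 + 3/4.
Bound: deg f ≤ 4.
Solving with deg f ≤ 4: f(k) = k*(2*k**3 + 2*k**2 + 3*k - 1)/8.
Get s_k = R·t_k = k*(-2*k**3 - 2*k**2 - 3*k + 1) with R(k) = B(k−1)f(k)/C(k) = k*(2*k**3 + 2*k**2 + 3*k - 1)/(2*(4*k**3 + 9*k**2 + 10*k + 3)).
s_(k+1) − s_k = -8*k**3 - 18*k**2 - 20*k - 6 = t_k.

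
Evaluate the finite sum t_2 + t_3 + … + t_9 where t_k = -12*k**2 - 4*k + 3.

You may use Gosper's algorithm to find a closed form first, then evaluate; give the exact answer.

t_(k+1)/t_k = (12*k**2 + 28*k + 13)/(12*k**2 + 4*k - 3).
So A=1 and B=1, with C=k**2 + k/3 - 1/4.
Set up (1)·f(k+1) − (1)·f(k) − (k**2 + k/3 - 1/4) = 0.
From deg A=0, deg B=0, deg C=2: d=3.
Match coefficients ⇒ f(k) = k*(2*k - 3)*(2*k + 1)/12.
R(k) = B(k−1)·f(k)/C(k) = k*(2*k - 3)*(2*k + 1)/(12*k**2 + 4*k - 3); s_k = R·t_k = k*(-4*k**2 + 4*k + 3).
Δs = -12*k**2 - 4*k + 3, as required.
Telescoping: Σ = s_(10) − s_(2) = -3570 − (-10) = -3560.

Σ = -3560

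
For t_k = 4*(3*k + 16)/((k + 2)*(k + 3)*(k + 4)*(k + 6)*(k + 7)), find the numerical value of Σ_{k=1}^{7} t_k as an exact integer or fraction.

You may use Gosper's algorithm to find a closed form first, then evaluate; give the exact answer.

Σ = 52/1155

r(k) = (k + 2)*(k + 6)*(3*k + 19)/((k + 5)*(k + 8)*(3*k + 16)) after simplifying.
So A=k + 2 and B=k + 8, with C=k**2 + 31*k/3 + 80/3.
Solve (k + 2)·f(k+1) − (k + 7)·f(k) = k**2 + 31*k/3 + 80/3.
d = 5 from the (1,1,2) case.
Solving with deg f ≤ 5: f(k) = k*(k + 4)*(k + 5)*(k**2 + 11*k + 36)/108.
Then R = B(k−1)f/C = k*(k + 4)*(k + 7)*(k**2 + 11*k + 36)/(36*(3*k + 16)), so s_k = R(k)·t_k = k*(k**2 + 11*k + 36)/(9*(k**3 + 11*k**2 + 36*k + 36)).
Check: Δs_k = 4*(3*k + 16)/(k**5 + 22*k**4 + 185*k**3 + 740*k**2 + 1404*k + 1008). ✓
Telescoping: Σ = s_(8) − s_(1) = 376/3465 − (4/63) = 52/1155.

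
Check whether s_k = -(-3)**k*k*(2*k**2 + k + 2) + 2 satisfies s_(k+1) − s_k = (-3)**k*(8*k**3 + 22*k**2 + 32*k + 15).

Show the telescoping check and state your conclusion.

valid; difference matches t_k

s_(k+1) = -(-3)**(k + 1)*(k + 1)*(k + 2*(k + 1)**2 + 3) + 2
s_(k+1) − s_k = (-3)**k*(8*k**3 + 22*k**2 + 32*k + 15)
(s_(k+1) − s_k) − t_k = 0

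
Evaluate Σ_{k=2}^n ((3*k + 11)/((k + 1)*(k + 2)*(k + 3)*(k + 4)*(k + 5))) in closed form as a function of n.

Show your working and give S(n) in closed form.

S(n) = (n**3 + 10*n**2 + 31*n - 42)/(72*(n**3 + 10*n**2 + 31*n + 30))

t_(k+1)/t_k = (k + 1)*(3*k + 14)/((k + 6)*(3*k + 11)).
Factor: A=k + 1; B=k + 6; C=k + 11/3.
Set up (k + 1)·f(k+1) − (k + 5)·f(k) − (k + 11/3) = 0.
d = 4 from the (1,1,1) case.
Coefficient equations give f(k) = k*(k + 3)*(k**2 + 7*k + 14)/24.
Then R = B(k−1)f/C = k*(k + 3)*(k + 5)*(k**2 + 7*k + 14)/(8*(3*k + 11)), so s_k = R(k)·t_k = k*(k**2 + 7*k + 14)/(8*(k**3 + 7*k**2 + 14*k + 8)).
Check: Δs_k = (3*k + 11)/(k**5 + 15*k**4 + 85*k**3 + 225*k**2 + 274*k + 120). ✓
Evaluate: s_(n+1) = (n**3 + 10*n**2 + 31*n + 22)/(8*(n**3 + 10*n**2 + 31*n + 30)); subtract s_(2) = 1/9 ⇒ S(n) = (n**3 + 10*n**2 + 31*n - 42)/(72*(n**3 + 10*n**2 + 31*n + 30)).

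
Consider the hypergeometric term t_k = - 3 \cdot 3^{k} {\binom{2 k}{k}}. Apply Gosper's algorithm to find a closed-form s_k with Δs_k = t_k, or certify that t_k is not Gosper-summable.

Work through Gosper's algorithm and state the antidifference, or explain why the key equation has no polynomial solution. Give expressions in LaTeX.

no hypergeometric antidifference exists

Compute t_(k+1)/t_k: get 6*(2*k + 1)/(k + 1).
Factor: A=12*k + 6; B=k + 1; C=1.
Set up (12*k + 6)·f(k+1) − (k)·f(k) − (1) = 0.
From deg A=1, deg B=1, deg C=0: d=-1.
Negative degree bound (-1): no f exists, t_k not Gosper-summable.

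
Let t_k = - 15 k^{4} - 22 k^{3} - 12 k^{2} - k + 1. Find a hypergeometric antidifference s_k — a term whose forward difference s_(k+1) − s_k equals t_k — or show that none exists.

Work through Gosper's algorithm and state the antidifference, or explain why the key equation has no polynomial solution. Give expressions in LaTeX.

Compute t_(k+1)/t_k: get (15*k**4 + 82*k**3 + 168*k**2 + 151*k + 49)/(15*k**4 + 22*k**3 + 12*k**2 + k - 1).
So A=1 and B=1, with C=k**4 + 22*k**3/15 + 4*k**2/5 + k/15 - 1/15.
Need (1)·f(k+1) − (1)·f(k) = k**4 + 22*k**3/15 + 4*k**2/5 + k/15 - 1/15.
Degrees (0,0,4) ⇒ d ≤ 5.
Solving with deg f ≤ 5: f(k) = k**3*(3*k**2 - 2*k - 2)/15.
Certificate R = B(k−1)f/C = k**3*(3*k**2 - 2*k - 2)/(15*k**4 + 22*k**3 + 12*k**2 + k - 1) gives s_k = k**3*(-3*k**2 + 2*k + 2).
Check: Δs_k = -15*k**4 - 22*k**3 - 12*k**2 - k + 1. ✓

s_k = k^{3} \left(- 3 k^{2} + 2 k + 2\right)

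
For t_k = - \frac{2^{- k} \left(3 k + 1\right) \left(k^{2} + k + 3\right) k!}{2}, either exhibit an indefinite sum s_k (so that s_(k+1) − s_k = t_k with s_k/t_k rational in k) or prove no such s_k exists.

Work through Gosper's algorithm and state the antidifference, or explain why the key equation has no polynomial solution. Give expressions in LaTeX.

The ratio is (k + 1)*(3*k + 4)*(k + (k + 1)**2 + 4)/(2*(3*k + 1)*(k**2 + k + 3)).
A = k/2 + 1/2, B = 1, C = k**3 + 4*k**2/3 + 10*k/3 + 1.
Key eq: (k/2 + 1/2)·f(k+1) = (1)·f(k) + (k**3 + 4*k**2/3 + 10*k/3 + 1).
deg f ≤ 2 (via 1,0,3).
Solve for f: f(k) = 2*(3*k**2 + k + 1)/3 (degree 2 ≤ 2).
Certificate R = B(k−1)f/C = 2*(3*k**2 + k + 1)/((3*k + 1)*(k**2 + k + 3)) gives s_k = -(3*k**2 + k + 1)*factorial(k)/2**k.
Δs = -(3*k + 1)*(k**2 + k + 3)*factorial(k)/(2*2**k), as required.

s_k = - 2^{- k} \left(3 k^{2} + k + 1\right) k!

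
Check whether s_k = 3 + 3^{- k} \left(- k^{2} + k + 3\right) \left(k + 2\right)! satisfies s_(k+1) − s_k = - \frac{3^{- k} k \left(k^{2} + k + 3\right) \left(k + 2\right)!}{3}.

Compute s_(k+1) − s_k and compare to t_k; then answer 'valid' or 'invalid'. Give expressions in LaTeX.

valid; difference matches t_k

s_(k+1) = 3**(-k - 1)*(k - (k + 1)**2 + 4)*factorial(k + 3) + 3
s_(k+1) − s_k = -k*(k**2 + k + 3)*factorial(k + 2)/(3*3**k)
(s_(k+1) − s_k) − t_k = 0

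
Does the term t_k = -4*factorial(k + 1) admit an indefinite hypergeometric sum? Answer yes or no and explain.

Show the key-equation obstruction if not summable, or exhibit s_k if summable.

No; the degree bound rules out any f.

The ratio is k + 2.
So A=k + 2 and B=1, with C=1.
Solve (k + 2)·f(k+1) − (1)·f(k) = 1.
deg f ≤ -1 (via 1,0,0).
Negative degree bound (-1): no f exists, t_k not Gosper-summable.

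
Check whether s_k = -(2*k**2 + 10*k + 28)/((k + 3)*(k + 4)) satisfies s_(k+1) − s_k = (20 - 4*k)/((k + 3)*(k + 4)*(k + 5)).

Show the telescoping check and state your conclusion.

valid (s_(k+1) − s_k reduces to t_k)

s_(k+1) = 2*(-5*k - (k + 1)**2 - 19)/((k + 4)*(k + 5))
s_(k+1) − s_k = 4*(5 - k)/(k**3 + 12*k**2 + 47*k + 60)
(s_(k+1) − s_k) − t_k = 0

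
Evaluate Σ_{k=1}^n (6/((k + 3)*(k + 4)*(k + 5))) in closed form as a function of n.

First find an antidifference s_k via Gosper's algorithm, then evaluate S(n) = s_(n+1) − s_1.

t_(k+1)/t_k = (k + 3)/(k + 6).
Normal form (A,B,C) = (k + 3, k + 6, 1).
Set up (k + 3)·f(k+1) − (k + 5)·f(k) − (1) = 0.
deg f ≤ 2 (via 1,1,0).
Coefficient equations give f(k) = k*(k + 7)/24.
Get s_k = R·t_k = k*(k + 7)/(4*(k + 3)*(k + 4)) with R(k) = B(k−1)f(k)/C(k) = k*(k + 5)*(k + 7)/24.
Check: Δs_k = 6/(k**3 + 12*k**2 + 47*k + 60). ✓
Telescope: S(n) = s_(n+1) − s_(1) = (n**2 + 9*n + 8)/(4*(n**2 + 9*n + 20)) − (1/10) = 3*n*(n + 9)/(20*(n**2 + 9*n + 20)).

S(n) = 3*n*(n + 9)/(20*(n**2 + 9*n + 20))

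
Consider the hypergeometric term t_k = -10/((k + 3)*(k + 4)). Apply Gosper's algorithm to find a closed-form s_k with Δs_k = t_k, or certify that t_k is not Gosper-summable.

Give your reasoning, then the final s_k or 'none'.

Step 1: r(k) = (k + 3)/(k + 5).
Take A(k)=k + 3, B(k)=k + 5, C(k)=1.
f must satisfy (k + 3)·f(k+1) − (k + 4)·f(k) = 1.
Degrees (1,1,0) ⇒ d ≤ 1.
Match coefficients ⇒ f(k) = k/3.
Certificate R = B(k−1)f/C = k*(k + 4)/3 gives s_k = -10*k/(3*k + 9).
Δs = -10/(k**2 + 7*k + 12), as required.

s_k = -10*k/(3*k + 9)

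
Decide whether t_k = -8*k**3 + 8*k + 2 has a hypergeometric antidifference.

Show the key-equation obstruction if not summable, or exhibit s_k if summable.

Yes. s_k = 2*k*(-k**3 + 2*k**2 + k - 1).

r(k) = (4*k - 4*(k + 1)**3 + 5)/(-4*k**3 + 4*k + 1) after simplifying.
So A=1 and B=1, with C=k**3 - k - 1/4.
Solve (1)·f(k+1) − (1)·f(k) = k**3 - k - 1/4.
d = 4 from the (0,0,3) case.
Solving with deg f ≤ 4: f(k) = k*(k**3 - 2*k**2 - k + 1)/4.
Get s_k = R·t_k = 2*k*(-k**3 + 2*k**2 + k - 1) with R(k) = B(k−1)f(k)/C(k) = k*(k**3 - 2*k**2 - k + 1)/(4*k**3 - 4*k - 1).
Δs = -8*k**3 + 8*k + 2, as required.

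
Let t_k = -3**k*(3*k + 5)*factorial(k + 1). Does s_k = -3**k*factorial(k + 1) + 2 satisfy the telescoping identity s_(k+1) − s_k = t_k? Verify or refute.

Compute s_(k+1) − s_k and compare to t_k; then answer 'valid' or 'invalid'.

s_(k+1) = -3**(k + 1)*factorial(k + 2) + 2
s_(k+1) − s_k = -3**k*(3*k + 5)*factorial(k + 1)
(s_(k+1) − s_k) − t_k = 0

Valid: the claim telescopes to t_k.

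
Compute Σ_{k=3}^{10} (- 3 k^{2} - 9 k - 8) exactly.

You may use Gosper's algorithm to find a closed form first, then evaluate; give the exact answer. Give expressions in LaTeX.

Σ = -1672

Step 1: r(k) = (3*k**2 + 15*k + 20)/(3*k**2 + 9*k + 8).
Gosper form: A/B · C(k+1)/C(k) with A=1, B=1, C=k**2 + 3*k + 8/3.
Key eq: (1)·f(k+1) = (1)·f(k) + (k**2 + 3*k + 8/3).
deg f ≤ 3 (via 0,0,2).
Match coefficients ⇒ f(k) = k*(k**2 + 3*k + 4)/3.
Certificate R = B(k−1)f/C = k*(k**2 + 3*k + 4)/(3*k**2 + 9*k + 8) gives s_k = k*(-k**2 - 3*k - 4).
Verify: -3*k**2 - 9*k - 8 matches t_k.
Sum = s_(11) − s_(3); s_(11) = -1738, s_(3) = -66 ⇒ -1672.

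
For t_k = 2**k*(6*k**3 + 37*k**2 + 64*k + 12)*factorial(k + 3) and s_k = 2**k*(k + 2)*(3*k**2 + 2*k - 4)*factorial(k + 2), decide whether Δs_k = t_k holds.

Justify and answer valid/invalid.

s_(k+1) = 2**(k + 1)*(k + 3)*(3*k**2 + 8*k + 1)*factorial(k + 3)
s_(k+1) − s_k = 2**k*(6*k**4 + 49*k**3 + 144*k**2 + 156*k + 26)*factorial(k + 2)
(s_(k+1) − s_k) − t_k = -2**k*(6*k**3 + 31*k**2 + 48*k + 10)*factorial(k + 2)

Invalid: residual -2**k*(6*k**3 + 31*k**2 + 48*k + 10)*factorial(k + 2) ≠ 0.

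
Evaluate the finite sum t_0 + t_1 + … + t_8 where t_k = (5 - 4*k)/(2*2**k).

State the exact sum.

r(k) = (4*k - 1)/(2*(4*k - 5)) after simplifying.
Take A(k)=1/2, B(k)=1, C(k)=k - 5/4.
Key eq: (1/2)·f(k+1) = (1)·f(k) + (k - 5/4).
Degrees (0,0,1) ⇒ d ≤ 1.
A polynomial solution: f(k) = -(4*k - 1)/2.
So s_k = (B(k−1)f/C)·t_k = (-2*(4*k - 1)/(4*k - 5))·t_k = (4*k - 1)/2**k.
Check: Δs_k = (5 - 4*k)/(2*2**k). ✓
Sum = s_(9) − s_(0); s_(9) = 35/512, s_(0) = -1 ⇒ 547/512.

Σ = 547/512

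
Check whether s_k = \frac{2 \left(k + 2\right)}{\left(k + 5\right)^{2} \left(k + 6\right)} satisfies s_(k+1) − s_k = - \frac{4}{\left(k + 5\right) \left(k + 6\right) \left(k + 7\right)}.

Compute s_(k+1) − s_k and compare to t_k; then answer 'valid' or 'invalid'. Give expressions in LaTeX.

s_(k+1) = 2*(k + 3)/((k + 6)**2*(k + 7))
s_(k+1) − s_k = 2*(-2*k**2 - 13*k - 9)/(k**5 + 29*k**4 + 335*k**3 + 1927*k**2 + 5520*k + 6300)
(s_(k+1) − s_k) − t_k = 6*(3*k + 17)/(k**5 + 29*k**4 + 335*k**3 + 1927*k**2 + 5520*k + 6300)

Invalid: residual \frac{6 \left(3 k + 17\right)}{k^{5} + 29 k^{4} + 335 k^{3} + 1927 k^{2} + 5520 k + 6300} ≠ 0.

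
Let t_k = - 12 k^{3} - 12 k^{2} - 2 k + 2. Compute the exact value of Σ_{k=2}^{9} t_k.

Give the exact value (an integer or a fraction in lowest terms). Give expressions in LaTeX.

Σ = -27768

r(k) = (k + 6*(k + 1)**3 + 6*(k + 1)**2)/(6*k**3 + 6*k**2 + k - 1) after simplifying.
Take A(k)=1, B(k)=1, C(k)=k**3 + k**2 + k/6 - 1/6.
Set up (1)·f(k+1) − (1)·f(k) − (k**3 + k**2 + k/6 - 1/6) = 0.
Bound: deg f ≤ 4.
Match coefficients ⇒ f(k) = k*(3*k**3 - 2*k**2 - 2*k - 1)/12.
Get s_k = R·t_k = k*(-3*k**3 + 2*k**2 + 2*k + 1) with R(k) = B(k−1)f(k)/C(k) = k*(3*k**3 - 2*k**2 - 2*k - 1)/(2*(6*k**3 + 6*k**2 + k - 1)).
Δs = -12*k**3 - 12*k**2 - 2*k + 2, as required.
Σ_(k=2)^(9) t_k = s_(10) − s_(2) = -27790 − (-22) = -27768.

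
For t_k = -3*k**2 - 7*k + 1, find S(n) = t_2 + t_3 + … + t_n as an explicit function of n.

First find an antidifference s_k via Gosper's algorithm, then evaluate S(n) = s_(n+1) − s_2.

The ratio is (3*k**2 + 13*k + 9)/(3*k**2 + 7*k - 1).
Take A(k)=1, B(k)=1, C(k)=k**2 + 7*k/3 - 1/3.
Set up (1)·f(k+1) − (1)·f(k) − (k**2 + 7*k/3 - 1/3) = 0.
From deg A=0, deg B=0, deg C=2: d=3.
Solve for f: f(k) = k*(k**2 + 2*k - 4)/3 (degree 3 ≤ 3).
Then R = B(k−1)f/C = k*(k**2 + 2*k - 4)/(3*k**2 + 7*k - 1), so s_k = R(k)·t_k = k*(-k**2 - 2*k + 4).
s_(k+1) − s_k = -3*k**2 - 7*k + 1 = t_k.
Evaluate: s_(n+1) = -n**3 - 5*n**2 - 3*n + 1; subtract s_(2) = -8 ⇒ S(n) = -n**3 - 5*n**2 - 3*n + 9.

S(n) = -n**3 - 5*n**2 - 3*n + 9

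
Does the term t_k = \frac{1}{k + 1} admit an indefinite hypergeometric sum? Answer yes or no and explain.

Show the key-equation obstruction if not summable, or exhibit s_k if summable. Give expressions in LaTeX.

t_(k+1)/t_k = (k + 1)/(k + 2).
Gosper form: A/B · C(k+1)/C(k) with A=k + 1, B=k + 2, C=1.
Key eq: (k + 1)·f(k+1) = (k + 1)·f(k) + (1).
d = 0 from the (1,1,0) case.
f = c0 ⇒ A·f(k+1) − B(k−1)·f(k) − C = -1. The system {-1 = 0} is inconsistent; no antidifference.

No — t_k has no hypergeometric antidifference.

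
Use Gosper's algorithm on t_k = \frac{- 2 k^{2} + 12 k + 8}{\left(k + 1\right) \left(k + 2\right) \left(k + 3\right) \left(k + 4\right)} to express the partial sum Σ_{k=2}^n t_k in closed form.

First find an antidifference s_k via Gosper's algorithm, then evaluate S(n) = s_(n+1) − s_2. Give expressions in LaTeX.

Compute t_(k+1)/t_k: get (k + 1)*(6*k - (k + 1)**2 + 10)/((k + 5)*(-k**2 + 6*k + 4)).
Normal form (A,B,C) = (k + 1, k + 5, k**2 - 6*k - 4).
Need (k + 1)·f(k+1) − (k + 4)·f(k) = k**2 - 6*k - 4.
d = 3 from the (1,1,2) case.
Solving with deg f ≤ 3: f(k) = -k*(k**2 + 10*k + 5)/4.
Get s_k = R·t_k = k*(k**2 + 10*k + 5)/(2*(k + 1)*(k + 2)*(k + 3)) with R(k) = B(k−1)f(k)/C(k) = -k*(k + 4)*(k**2 + 10*k + 5)/(4*(k**2 - 6*k - 4)).
Δs = 2*(-k**2 + 6*k + 4)/(k**4 + 10*k**3 + 35*k**2 + 50*k + 24), as required.
Telescope: S(n) = s_(n+1) − s_(2) = (n**3 + 13*n**2 + 28*n + 16)/(2*(n**3 + 9*n**2 + 26*n + 24)) − (29/60) = (n**3 + 129*n**2 + 86*n - 216)/(60*(n**3 + 9*n**2 + 26*n + 24)).

S(n) = \frac{n^{3} + 129 n^{2} + 86 n - 216}{60 \left(n^{3} + 9 n^{2} + 26 n + 24\right)}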